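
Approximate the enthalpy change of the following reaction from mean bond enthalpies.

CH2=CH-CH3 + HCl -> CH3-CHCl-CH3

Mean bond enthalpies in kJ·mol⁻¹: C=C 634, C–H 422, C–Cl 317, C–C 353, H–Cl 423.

ΔH ≈ −35 kJ

Bonds broken (reactants):
  C–C: 1 × 353 = 353
  C–H: 6 × 422 = 2532
  C=C: 1 × 634 = 634
  H–Cl: 1 × 423 = 423
  Σ(broken) = 3942 kJ
Bonds formed (products):
  C–C: 2 × 353 = 706
  C–Cl: 1 × 317 = 317
  C–H: 7 × 422 = 2954
  Σ(formed) = 3977 kJ
ΔH = Σ(broken) − Σ(formed) = 3942 − 3977 = −35 kJ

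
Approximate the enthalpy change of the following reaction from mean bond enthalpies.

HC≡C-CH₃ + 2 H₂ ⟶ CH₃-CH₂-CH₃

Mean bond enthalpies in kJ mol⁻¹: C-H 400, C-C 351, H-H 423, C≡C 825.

Bonds broken (reactants):
  C≡C: 1 × 825 = 825
  C-C: 1 × 351 = 351
  C-H: 4 × 400 = 1600
  H-H: 2 × 423 = 846
  Σ(broken) = 3622 kJ
Bonds formed (products):
  C-C: 2 × 351 = 702
  C-H: 8 × 400 = 3200
  Σ(formed) = 3902 kJ
ΔH = Σ(broken) − Σ(formed) = 3622 − 3902 = −280 kJ

ΔH ≈ −280 kJ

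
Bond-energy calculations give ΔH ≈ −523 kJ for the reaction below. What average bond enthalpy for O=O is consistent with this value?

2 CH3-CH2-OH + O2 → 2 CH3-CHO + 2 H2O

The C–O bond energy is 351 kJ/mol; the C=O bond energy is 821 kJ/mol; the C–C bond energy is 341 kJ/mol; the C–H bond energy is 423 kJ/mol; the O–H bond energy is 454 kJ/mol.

D(O=O) ≈ 479 kJ/mol

Let D be the O=O bond energy.
Σ(broken) = 2×341 + 10×423 + 2×351 + 2×454 + 1×D = 6522 + D
Σ(formed) = 2×341 + 8×423 + 2×821 + 4×454 = 7524
ΔH = Σ(broken) − Σ(formed) = (6522 + D) − (7524) = −1002 + D
Setting this equal to −523 kJ gives D = 479 kJ/mol.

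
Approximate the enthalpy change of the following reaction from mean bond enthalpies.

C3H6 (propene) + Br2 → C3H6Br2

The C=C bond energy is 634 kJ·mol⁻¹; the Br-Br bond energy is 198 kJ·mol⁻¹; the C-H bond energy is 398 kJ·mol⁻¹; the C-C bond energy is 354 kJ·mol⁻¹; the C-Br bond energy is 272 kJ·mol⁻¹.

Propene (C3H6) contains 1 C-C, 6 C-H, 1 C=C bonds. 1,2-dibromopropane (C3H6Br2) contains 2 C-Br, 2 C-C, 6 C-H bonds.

Bonds broken (reactants):
  Br-Br: 1 × 198 = 198
  C-C: 1 × 354 = 354
  C-H: 6 × 398 = 2388
  C=C: 1 × 634 = 634
  Σ(broken) = 3574 kJ
Bonds formed (products):
  C-Br: 2 × 272 = 544
  C-C: 2 × 354 = 708
  C-H: 6 × 398 = 2388
  Σ(formed) = 3640 kJ
ΔH = Σ(broken) − Σ(formed) = 3574 − 3640 = −66 kJ

ΔH ≈ −66 kJ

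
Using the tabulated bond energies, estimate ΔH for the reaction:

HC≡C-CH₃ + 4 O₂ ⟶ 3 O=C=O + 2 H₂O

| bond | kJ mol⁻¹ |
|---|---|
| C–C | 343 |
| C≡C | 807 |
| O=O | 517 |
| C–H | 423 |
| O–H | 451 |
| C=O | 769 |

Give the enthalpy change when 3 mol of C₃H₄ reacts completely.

Bonds broken (reactants):
  C≡C: 1 × 807 = 807
  C–C: 1 × 343 = 343
  C–H: 4 × 423 = 1692
  O=O: 4 × 517 = 2068
  Σ(broken) = 4910 kJ
Bonds formed (products):
  C=O: 6 × 769 = 4614
  O–H: 4 × 451 = 1804
  Σ(formed) = 6418 kJ
ΔH = Σ(broken) − Σ(formed) = 4910 − 6418 = −1508 kJ
For 3× the reaction as written: 3 × (−1508) = −4524 kJ

ΔH = −4524 kJ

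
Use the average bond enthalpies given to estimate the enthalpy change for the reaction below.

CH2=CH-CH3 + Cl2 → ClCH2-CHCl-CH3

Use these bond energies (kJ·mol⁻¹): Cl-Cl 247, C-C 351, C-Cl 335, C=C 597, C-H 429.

ΔH ≈ −177 kJ

Bonds broken (reactants):
  C-C: 1 × 351 = 351
  C-H: 6 × 429 = 2574
  C=C: 1 × 597 = 597
  Cl-Cl: 1 × 247 = 247
  Σ(broken) = 3769 kJ
Bonds formed (products):
  C-C: 2 × 351 = 702
  C-Cl: 2 × 335 = 670
  C-H: 6 × 429 = 2574
  Σ(formed) = 3946 kJ
ΔH = Σ(broken) − Σ(formed) = 3769 − 3946 = −177 kJ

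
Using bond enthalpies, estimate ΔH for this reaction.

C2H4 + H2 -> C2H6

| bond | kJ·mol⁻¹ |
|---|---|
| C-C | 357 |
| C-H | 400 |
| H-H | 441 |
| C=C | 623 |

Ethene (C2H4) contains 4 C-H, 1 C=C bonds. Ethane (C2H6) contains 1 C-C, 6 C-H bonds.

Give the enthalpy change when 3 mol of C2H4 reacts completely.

Bonds broken (reactants):
  C-H: 4 × 400 = 1600
  C=C: 1 × 623 = 623
  H-H: 1 × 441 = 441
  Σ(broken) = 2664 kJ
Bonds formed (products):
  C-C: 1 × 357 = 357
  C-H: 6 × 400 = 2400
  Σ(formed) = 2757 kJ
ΔH = Σ(broken) − Σ(formed) = 2664 − 2757 = −93 kJ
For 3× the reaction as written: 3 × (−93) = −279 kJ

ΔH = −279 kJ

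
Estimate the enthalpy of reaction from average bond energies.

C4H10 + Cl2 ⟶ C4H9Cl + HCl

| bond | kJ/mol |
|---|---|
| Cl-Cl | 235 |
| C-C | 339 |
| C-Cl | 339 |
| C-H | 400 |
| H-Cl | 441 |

Bonds broken (reactants):
  C-C: 3 × 339 = 1017
  C-H: 10 × 400 = 4000
  Cl-Cl: 1 × 235 = 235
  Σ(broken) = 5252 kJ
Bonds formed (products):
  C-C: 3 × 339 = 1017
  C-Cl: 1 × 339 = 339
  C-H: 9 × 400 = 3600
  H-Cl: 1 × 441 = 441
  Σ(formed) = 5397 kJ
ΔH = Σ(broken) − Σ(formed) = 5252 − 5397 = −145 kJ

ΔH ≈ −145 kJ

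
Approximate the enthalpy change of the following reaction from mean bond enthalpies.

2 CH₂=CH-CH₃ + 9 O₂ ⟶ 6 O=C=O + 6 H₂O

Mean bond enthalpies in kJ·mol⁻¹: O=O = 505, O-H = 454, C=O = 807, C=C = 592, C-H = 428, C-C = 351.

Bonds broken (reactants):
  C-C: 2 × 351 = 702
  C-H: 12 × 428 = 5136
  C=C: 2 × 592 = 1184
  O=O: 9 × 505 = 4545
  Σ(broken) = 11567 kJ
Bonds formed (products):
  C=O: 12 × 807 = 9684
  O-H: 12 × 454 = 5448
  Σ(formed) = 15132 kJ
ΔH = Σ(broken) − Σ(formed) = 11567 − 15132 = −3565 kJ

ΔH ≈ −3565 kJ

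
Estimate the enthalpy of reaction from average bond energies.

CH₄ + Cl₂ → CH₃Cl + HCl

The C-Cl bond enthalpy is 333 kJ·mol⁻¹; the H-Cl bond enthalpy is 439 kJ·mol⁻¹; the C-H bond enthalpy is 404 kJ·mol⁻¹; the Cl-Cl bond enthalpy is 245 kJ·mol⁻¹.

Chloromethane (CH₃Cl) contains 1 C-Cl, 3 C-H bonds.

Bonds broken (reactants):
  C-H: 4 × 404 = 1616
  Cl-Cl: 1 × 245 = 245
  Σ(broken) = 1861 kJ
Bonds formed (products):
  C-Cl: 1 × 333 = 333
  C-H: 3 × 404 = 1212
  H-Cl: 1 × 439 = 439
  Σ(formed) = 1984 kJ
ΔH = Σ(broken) − Σ(formed) = 1861 − 1984 = −123 kJ

ΔH ≈ −123 kJ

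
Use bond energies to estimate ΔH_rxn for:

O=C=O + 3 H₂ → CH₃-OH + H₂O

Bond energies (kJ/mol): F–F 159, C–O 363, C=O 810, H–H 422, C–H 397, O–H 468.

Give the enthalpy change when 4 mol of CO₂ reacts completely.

Bonds broken (reactants):
  C=O: 2 × 810 = 1620
  H–H: 3 × 422 = 1266
  Σ(broken) = 2886 kJ
Bonds formed (products):
  C–H: 3 × 397 = 1191
  C–O: 1 × 363 = 363
  O–H: 3 × 468 = 1404
  Σ(formed) = 2958 kJ
ΔH = Σ(broken) − Σ(formed) = 2886 − 2958 = −72 kJ
For 4× the reaction as written: 4 × (−72) = −288 kJ

ΔH = −288 kJ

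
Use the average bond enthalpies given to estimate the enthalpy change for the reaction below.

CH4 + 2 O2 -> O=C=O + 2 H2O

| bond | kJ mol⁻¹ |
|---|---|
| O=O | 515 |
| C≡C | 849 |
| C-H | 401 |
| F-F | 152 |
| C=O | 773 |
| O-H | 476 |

ΔH ≈ −816 kJ

Bonds broken (reactants):
  C-H: 4 × 401 = 1604
  O=O: 2 × 515 = 1030
  Σ(broken) = 2634 kJ
Bonds formed (products):
  C=O: 2 × 773 = 1546
  O-H: 4 × 476 = 1904
  Σ(formed) = 3450 kJ
ΔH = Σ(broken) − Σ(formed) = 2634 − 3450 = −816 kJ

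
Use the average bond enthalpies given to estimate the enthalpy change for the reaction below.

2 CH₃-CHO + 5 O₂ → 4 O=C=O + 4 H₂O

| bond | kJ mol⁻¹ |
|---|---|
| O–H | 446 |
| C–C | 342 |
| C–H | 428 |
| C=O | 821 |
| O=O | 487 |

ΔH ≈ −1951 kJ

Bonds broken (reactants):
  C–C: 2 × 342 = 684
  C–H: 8 × 428 = 3424
  C=O: 2 × 821 = 1642
  O=O: 5 × 487 = 2435
  Σ(broken) = 8185 kJ
Bonds formed (products):
  C=O: 8 × 821 = 6568
  O–H: 8 × 446 = 3568
  Σ(formed) = 10136 kJ
ΔH = Σ(broken) − Σ(formed) = 8185 − 10136 = −1951 kJ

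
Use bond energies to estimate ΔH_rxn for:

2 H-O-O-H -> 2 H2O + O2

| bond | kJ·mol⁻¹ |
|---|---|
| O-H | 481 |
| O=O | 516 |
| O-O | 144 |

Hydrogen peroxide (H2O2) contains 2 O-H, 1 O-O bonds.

ΔH ≈ −228 kJ

Bonds broken (reactants):
  O-H: 4 × 481 = 1924
  O-O: 2 × 144 = 288
  Σ(broken) = 2212 kJ
Bonds formed (products):
  O-H: 4 × 481 = 1924
  O=O: 1 × 516 = 516
  Σ(formed) = 2440 kJ
ΔH = Σ(broken) − Σ(formed) = 2212 − 2440 = −228 kJ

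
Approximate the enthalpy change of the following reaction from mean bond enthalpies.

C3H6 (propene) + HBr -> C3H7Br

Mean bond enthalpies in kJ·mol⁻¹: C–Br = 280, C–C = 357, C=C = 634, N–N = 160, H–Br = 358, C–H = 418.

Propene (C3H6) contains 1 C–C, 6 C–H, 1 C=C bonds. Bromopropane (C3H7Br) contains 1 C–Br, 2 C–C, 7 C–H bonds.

Bonds broken (reactants):
  C–C: 1 × 357 = 357
  C–H: 6 × 418 = 2508
  C=C: 1 × 634 = 634
  H–Br: 1 × 358 = 358
  Σ(broken) = 3857 kJ
Bonds formed (products):
  C–Br: 1 × 280 = 280
  C–C: 2 × 357 = 714
  C–H: 7 × 418 = 2926
  Σ(formed) = 3920 kJ
ΔH = Σ(broken) − Σ(formed) = 3857 − 3920 = −63 kJ

ΔH ≈ −63 kJ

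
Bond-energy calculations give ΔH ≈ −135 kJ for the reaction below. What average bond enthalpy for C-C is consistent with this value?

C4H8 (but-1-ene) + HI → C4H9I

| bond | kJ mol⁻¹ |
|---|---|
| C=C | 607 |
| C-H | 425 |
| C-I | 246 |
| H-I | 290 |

Let D be the C-C bond energy.
Σ(broken) = 2×D + 8×425 + 1×607 + 1×290 = 4297 + 2D
Σ(formed) = 3×D + 9×425 + 1×246 = 4071 + 3D
ΔH = Σ(broken) − Σ(formed) = (4297 + 2D) − (4071 + 3D) = +226 − D
Setting this equal to −135 kJ gives D = 361 kJ/mol.

D(C-C) ≈ 361 kJ/mol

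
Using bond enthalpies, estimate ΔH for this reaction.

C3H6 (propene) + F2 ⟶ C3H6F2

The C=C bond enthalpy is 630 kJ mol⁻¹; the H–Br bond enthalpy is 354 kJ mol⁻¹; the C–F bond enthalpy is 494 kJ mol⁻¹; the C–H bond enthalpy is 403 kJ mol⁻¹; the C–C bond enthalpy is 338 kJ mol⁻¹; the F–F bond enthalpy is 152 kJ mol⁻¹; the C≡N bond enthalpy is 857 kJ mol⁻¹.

Bonds broken (reactants):
  C–C: 1 × 338 = 338
  C–H: 6 × 403 = 2418
  C=C: 1 × 630 = 630
  F–F: 1 × 152 = 152
  Σ(broken) = 3538 kJ
Bonds formed (products):
  C–C: 2 × 338 = 676
  C–F: 2 × 494 = 988
  C–H: 6 × 403 = 2418
  Σ(formed) = 4082 kJ
ΔH = Σ(broken) − Σ(formed) = 3538 − 4082 = −544 kJ

ΔH ≈ −544 kJ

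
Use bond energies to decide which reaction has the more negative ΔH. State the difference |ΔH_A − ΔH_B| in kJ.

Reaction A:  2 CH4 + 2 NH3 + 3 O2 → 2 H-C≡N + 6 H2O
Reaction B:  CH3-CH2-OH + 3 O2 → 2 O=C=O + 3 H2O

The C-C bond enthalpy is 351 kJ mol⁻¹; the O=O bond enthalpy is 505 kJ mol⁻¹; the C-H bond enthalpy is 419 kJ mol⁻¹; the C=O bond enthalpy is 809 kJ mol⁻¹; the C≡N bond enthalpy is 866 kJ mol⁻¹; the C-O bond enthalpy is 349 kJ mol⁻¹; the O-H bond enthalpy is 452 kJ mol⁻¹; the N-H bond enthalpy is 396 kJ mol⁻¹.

Reaction A:
  Bonds broken (reactants):
    C-H: 8 × 419 = 3352
    N-H: 6 × 396 = 2376
    O=O: 3 × 505 = 1515
    Σ(broken) = 7243 kJ
  Bonds formed (products):
    C≡N: 2 × 866 = 1732
    C-H: 2 × 419 = 838
    O-H: 12 × 452 = 5424
    Σ(formed) = 7994 kJ
  ΔH_A = 7243 − 7994 = −751 kJ
Reaction B:
  Bonds broken (reactants):
    C-C: 1 × 351 = 351
    C-H: 5 × 419 = 2095
    C-O: 1 × 349 = 349
    O-H: 1 × 452 = 452
    O=O: 3 × 505 = 1515
    Σ(broken) = 4762 kJ
  Bonds formed (products):
    C=O: 4 × 809 = 3236
    O-H: 6 × 452 = 2712
    Σ(formed) = 5948 kJ
  ΔH_B = 4762 − 5948 = −1186 kJ
ΔH_A − ΔH_B = +435 kJ, so reaction B has the more negative ΔH; |ΔH_A − ΔH_B| = 435 kJ.

Reaction B, by 435 kJ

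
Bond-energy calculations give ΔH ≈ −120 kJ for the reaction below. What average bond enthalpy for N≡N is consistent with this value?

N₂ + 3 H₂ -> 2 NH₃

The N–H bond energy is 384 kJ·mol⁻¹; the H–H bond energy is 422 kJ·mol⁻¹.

D(N≡N) ≈ 918 kJ/mol

Let D be the N≡N bond energy.
Σ(broken) = 3×422 + 1×D = 1266 + D
Σ(formed) = 6×384 = 2304
ΔH = Σ(broken) − Σ(formed) = (1266 + D) − (2304) = −1038 + D
Setting this equal to −120 kJ gives D = 918 kJ/mol.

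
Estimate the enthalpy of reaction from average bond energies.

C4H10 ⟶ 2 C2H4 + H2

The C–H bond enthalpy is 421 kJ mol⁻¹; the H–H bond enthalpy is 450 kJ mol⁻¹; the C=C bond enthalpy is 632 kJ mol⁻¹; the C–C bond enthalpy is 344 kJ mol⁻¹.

ΔH ≈ +160 kJ

Bonds broken (reactants):
  C–C: 3 × 344 = 1032
  C–H: 10 × 421 = 4210
  Σ(broken) = 5242 kJ
Bonds formed (products):
  C–H: 8 × 421 = 3368
  C=C: 2 × 632 = 1264
  H–H: 1 × 450 = 450
  Σ(formed) = 5082 kJ
ΔH = Σ(broken) − Σ(formed) = 5242 − 5082 = +160 kJ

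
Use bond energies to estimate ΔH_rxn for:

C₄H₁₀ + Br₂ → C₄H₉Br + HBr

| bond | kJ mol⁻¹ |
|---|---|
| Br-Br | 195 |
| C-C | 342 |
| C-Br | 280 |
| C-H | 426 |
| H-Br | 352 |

ΔH ≈ −11 kJ

Bonds broken (reactants):
  Br-Br: 1 × 195 = 195
  C-C: 3 × 342 = 1026
  C-H: 10 × 426 = 4260
  Σ(broken) = 5481 kJ
Bonds formed (products):
  C-Br: 1 × 280 = 280
  C-C: 3 × 342 = 1026
  C-H: 9 × 426 = 3834
  H-Br: 1 × 352 = 352
  Σ(formed) = 5492 kJ
ΔH = Σ(broken) − Σ(formed) = 5481 − 5492 = −11 kJ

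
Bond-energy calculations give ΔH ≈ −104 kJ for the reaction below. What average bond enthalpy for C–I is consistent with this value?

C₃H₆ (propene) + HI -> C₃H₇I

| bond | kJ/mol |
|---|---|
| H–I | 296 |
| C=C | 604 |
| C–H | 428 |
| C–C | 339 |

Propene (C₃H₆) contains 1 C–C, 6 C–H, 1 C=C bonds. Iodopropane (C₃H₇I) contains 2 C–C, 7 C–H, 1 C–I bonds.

Let D be the C–I bond energy.
Σ(broken) = 1×339 + 6×428 + 1×604 + 1×296 = 3807
Σ(formed) = 2×339 + 7×428 + 1×D = 3674 + D
ΔH = Σ(broken) − Σ(formed) = (3807) − (3674 + D) = +133 − D
Setting this equal to −104 kJ gives D = 237 kJ/mol.

D(C–I) ≈ 237 kJ/mol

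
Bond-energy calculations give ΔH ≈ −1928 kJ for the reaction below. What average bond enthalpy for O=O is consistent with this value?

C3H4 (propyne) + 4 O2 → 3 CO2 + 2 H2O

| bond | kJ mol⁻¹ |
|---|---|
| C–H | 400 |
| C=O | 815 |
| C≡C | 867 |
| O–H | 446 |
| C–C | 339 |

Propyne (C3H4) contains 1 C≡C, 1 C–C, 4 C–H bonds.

Let D be the O=O bond energy.
Σ(broken) = 1×867 + 1×339 + 4×400 + 4×D = 2806 + 4D
Σ(formed) = 6×815 + 4×446 = 6674
ΔH = Σ(broken) − Σ(formed) = (2806 + 4D) − (6674) = −3868 + 4D
Setting this equal to −1928 kJ gives 4D = 1940, so D = 485 kJ/mol.

D(O=O) ≈ 485 kJ/mol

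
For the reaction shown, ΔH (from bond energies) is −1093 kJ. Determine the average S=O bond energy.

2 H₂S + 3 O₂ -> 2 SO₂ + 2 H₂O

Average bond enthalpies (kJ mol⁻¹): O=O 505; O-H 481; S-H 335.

Let D be the S=O bond energy.
Σ(broken) = 3×505 + 4×335 = 2855
Σ(formed) = 4×481 + 4×D = 1924 + 4D
ΔH = Σ(broken) − Σ(formed) = (2855) − (1924 + 4D) = +931 − 4D
Setting this equal to −1093 kJ gives 4D = 2024, so D = 506 kJ/mol.

D(S=O) ≈ 506 kJ/mol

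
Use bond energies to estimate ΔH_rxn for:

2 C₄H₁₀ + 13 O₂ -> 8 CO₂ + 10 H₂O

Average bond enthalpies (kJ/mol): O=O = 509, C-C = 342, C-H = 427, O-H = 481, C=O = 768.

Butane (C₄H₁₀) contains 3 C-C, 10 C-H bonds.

ΔH ≈ −4699 kJ

Bonds broken (reactants):
  C-C: 6 × 342 = 2052
  C-H: 20 × 427 = 8540
  O=O: 13 × 509 = 6617
  Σ(broken) = 17209 kJ
Bonds formed (products):
  C=O: 16 × 768 = 12288
  O-H: 20 × 481 = 9620
  Σ(formed) = 21908 kJ
ΔH = Σ(broken) − Σ(formed) = 17209 − 21908 = −4699 kJ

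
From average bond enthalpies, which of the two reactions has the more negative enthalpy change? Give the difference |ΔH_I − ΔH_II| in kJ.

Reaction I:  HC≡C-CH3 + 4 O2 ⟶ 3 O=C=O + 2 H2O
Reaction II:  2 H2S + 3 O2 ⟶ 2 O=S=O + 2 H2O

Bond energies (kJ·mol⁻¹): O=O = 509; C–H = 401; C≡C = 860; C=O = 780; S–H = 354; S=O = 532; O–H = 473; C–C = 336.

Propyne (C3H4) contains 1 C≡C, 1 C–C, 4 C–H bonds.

Reaction I:
  Bonds broken (reactants):
    C≡C: 1 × 860 = 860
    C–C: 1 × 336 = 336
    C–H: 4 × 401 = 1604
    O=O: 4 × 509 = 2036
    Σ(broken) = 4836 kJ
  Bonds formed (products):
    C=O: 6 × 780 = 4680
    O–H: 4 × 473 = 1892
    Σ(formed) = 6572 kJ
  ΔH_I = 4836 − 6572 = −1736 kJ
Reaction II:
  Bonds broken (reactants):
    O=O: 3 × 509 = 1527
    S–H: 4 × 354 = 1416
    Σ(broken) = 2943 kJ
  Bonds formed (products):
    O–H: 4 × 473 = 1892
    S=O: 4 × 532 = 2128
    Σ(formed) = 4020 kJ
  ΔH_II = 2943 − 4020 = −1077 kJ
ΔH_I − ΔH_II = −659 kJ, so reaction I has the more negative ΔH; |ΔH_I − ΔH_II| = 659 kJ.

Reaction I, by 659 kJ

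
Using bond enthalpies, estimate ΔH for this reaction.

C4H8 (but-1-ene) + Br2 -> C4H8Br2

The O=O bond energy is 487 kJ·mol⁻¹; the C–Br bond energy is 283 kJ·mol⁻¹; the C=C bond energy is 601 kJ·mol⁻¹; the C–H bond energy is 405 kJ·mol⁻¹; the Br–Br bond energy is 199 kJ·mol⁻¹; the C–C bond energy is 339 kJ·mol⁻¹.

ΔH ≈ −105 kJ

Bonds broken (reactants):
  Br–Br: 1 × 199 = 199
  C–C: 2 × 339 = 678
  C–H: 8 × 405 = 3240
  C=C: 1 × 601 = 601
  Σ(broken) = 4718 kJ
Bonds formed (products):
  C–Br: 2 × 283 = 566
  C–C: 3 × 339 = 1017
  C–H: 8 × 405 = 3240
  Σ(formed) = 4823 kJ
ΔH = Σ(broken) − Σ(formed) = 4718 − 4823 = −105 kJ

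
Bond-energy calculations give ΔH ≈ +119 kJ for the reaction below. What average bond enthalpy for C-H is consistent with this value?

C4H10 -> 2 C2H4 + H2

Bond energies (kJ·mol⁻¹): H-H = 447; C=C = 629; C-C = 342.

Let D be the C-H bond energy.
Σ(broken) = 3×342 + 10×D = 1026 + 10D
Σ(formed) = 8×D + 2×629 + 1×447 = 1705 + 8D
ΔH = Σ(broken) − Σ(formed) = (1026 + 10D) − (1705 + 8D) = −679 + 2D
Setting this equal to +119 kJ gives 2D = 798, so D = 399 kJ/mol.

D(C-H) ≈ 399 kJ/mol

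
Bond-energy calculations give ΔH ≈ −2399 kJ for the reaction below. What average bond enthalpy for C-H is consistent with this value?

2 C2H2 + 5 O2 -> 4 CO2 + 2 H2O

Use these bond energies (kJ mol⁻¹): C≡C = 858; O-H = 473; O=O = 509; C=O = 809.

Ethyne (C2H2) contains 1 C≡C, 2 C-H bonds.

D(C-H) ≈ 426 kJ/mol

Let D be the C-H bond energy.
Σ(broken) = 2×858 + 4×D + 5×509 = 4261 + 4D
Σ(formed) = 8×809 + 4×473 = 8364
ΔH = Σ(broken) − Σ(formed) = (4261 + 4D) − (8364) = −4103 + 4D
Setting this equal to −2399 kJ gives 4D = 1704, so D = 426 kJ/mol.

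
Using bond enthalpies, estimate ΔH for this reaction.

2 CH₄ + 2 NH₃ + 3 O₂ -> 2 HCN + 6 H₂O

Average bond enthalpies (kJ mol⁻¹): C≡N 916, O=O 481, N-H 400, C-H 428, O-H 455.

Bonds broken (reactants):
  C-H: 8 × 428 = 3424
  N-H: 6 × 400 = 2400
  O=O: 3 × 481 = 1443
  Σ(broken) = 7267 kJ
Bonds formed (products):
  C≡N: 2 × 916 = 1832
  C-H: 2 × 428 = 856
  O-H: 12 × 455 = 5460
  Σ(formed) = 8148 kJ
ΔH = Σ(broken) − Σ(formed) = 7267 − 8148 = −881 kJ

ΔH ≈ −881 kJ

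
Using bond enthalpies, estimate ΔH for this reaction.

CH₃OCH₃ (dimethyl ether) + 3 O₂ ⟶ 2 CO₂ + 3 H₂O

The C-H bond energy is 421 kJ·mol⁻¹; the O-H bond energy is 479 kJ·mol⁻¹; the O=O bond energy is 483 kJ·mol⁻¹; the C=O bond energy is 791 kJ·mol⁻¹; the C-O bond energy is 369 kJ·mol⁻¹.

Bonds broken (reactants):
  C-H: 6 × 421 = 2526
  C-O: 2 × 369 = 738
  O=O: 3 × 483 = 1449
  Σ(broken) = 4713 kJ
Bonds formed (products):
  C=O: 4 × 791 = 3164
  O-H: 6 × 479 = 2874
  Σ(formed) = 6038 kJ
ΔH = Σ(broken) − Σ(formed) = 4713 − 6038 = −1325 kJ

ΔH ≈ −1325 kJ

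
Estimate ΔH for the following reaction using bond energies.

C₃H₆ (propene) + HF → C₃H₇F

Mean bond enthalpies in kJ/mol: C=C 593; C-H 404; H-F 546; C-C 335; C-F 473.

ΔH ≈ −73 kJ

Bonds broken (reactants):
  C-C: 1 × 335 = 335
  C-H: 6 × 404 = 2424
  C=C: 1 × 593 = 593
  H-F: 1 × 546 = 546
  Σ(broken) = 3898 kJ
Bonds formed (products):
  C-C: 2 × 335 = 670
  C-F: 1 × 473 = 473
  C-H: 7 × 404 = 2828
  Σ(formed) = 3971 kJ
ΔH = Σ(broken) − Σ(formed) = 3898 − 3971 = −73 kJ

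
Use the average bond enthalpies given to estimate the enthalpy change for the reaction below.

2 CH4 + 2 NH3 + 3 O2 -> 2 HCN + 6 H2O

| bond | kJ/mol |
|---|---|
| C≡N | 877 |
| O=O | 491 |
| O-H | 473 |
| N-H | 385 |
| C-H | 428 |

Bonds broken (reactants):
  C-H: 8 × 428 = 3424
  N-H: 6 × 385 = 2310
  O=O: 3 × 491 = 1473
  Σ(broken) = 7207 kJ
Bonds formed (products):
  C≡N: 2 × 877 = 1754
  C-H: 2 × 428 = 856
  O-H: 12 × 473 = 5676
  Σ(formed) = 8286 kJ
ΔH = Σ(broken) − Σ(formed) = 7207 − 8286 = −1079 kJ

ΔH ≈ −1079 kJ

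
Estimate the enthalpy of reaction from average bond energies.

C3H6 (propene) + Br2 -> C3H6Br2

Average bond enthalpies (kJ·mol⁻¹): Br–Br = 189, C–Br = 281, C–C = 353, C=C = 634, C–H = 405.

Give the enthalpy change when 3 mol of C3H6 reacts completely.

Bonds broken (reactants):
  Br–Br: 1 × 189 = 189
  C–C: 1 × 353 = 353
  C–H: 6 × 405 = 2430
  C=C: 1 × 634 = 634
  Σ(broken) = 3606 kJ
Bonds formed (products):
  C–Br: 2 × 281 = 562
  C–C: 2 × 353 = 706
  C–H: 6 × 405 = 2430
  Σ(formed) = 3698 kJ
ΔH = Σ(broken) − Σ(formed) = 3606 − 3698 = −92 kJ
For 3× the reaction as written: 3 × (−92) = −276 kJ

ΔH = −276 kJ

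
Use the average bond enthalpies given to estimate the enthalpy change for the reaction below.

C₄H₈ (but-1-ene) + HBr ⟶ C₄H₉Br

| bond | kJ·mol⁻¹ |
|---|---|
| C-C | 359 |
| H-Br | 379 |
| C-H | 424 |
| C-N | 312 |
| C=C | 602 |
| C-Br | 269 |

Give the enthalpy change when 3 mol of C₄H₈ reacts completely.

Bonds broken (reactants):
  C-C: 2 × 359 = 718
  C-H: 8 × 424 = 3392
  C=C: 1 × 602 = 602
  H-Br: 1 × 379 = 379
  Σ(broken) = 5091 kJ
Bonds formed (products):
  C-Br: 1 × 269 = 269
  C-C: 3 × 359 = 1077
  C-H: 9 × 424 = 3816
  Σ(formed) = 5162 kJ
ΔH = Σ(broken) − Σ(formed) = 5091 − 5162 = −71 kJ
For 3× the reaction as written: 3 × (−71) = −213 kJ

ΔH = −213 kJ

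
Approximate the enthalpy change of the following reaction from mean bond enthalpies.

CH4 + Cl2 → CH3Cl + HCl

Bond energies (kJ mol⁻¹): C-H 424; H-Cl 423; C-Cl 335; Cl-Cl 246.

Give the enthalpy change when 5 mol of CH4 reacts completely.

ΔH = −440 kJ

Bonds broken (reactants):
  C-H: 4 × 424 = 1696
  Cl-Cl: 1 × 246 = 246
  Σ(broken) = 1942 kJ
Bonds formed (products):
  C-Cl: 1 × 335 = 335
  C-H: 3 × 424 = 1272
  H-Cl: 1 × 423 = 423
  Σ(formed) = 2030 kJ
ΔH = Σ(broken) − Σ(formed) = 1942 − 2030 = −88 kJ
For 5× the reaction as written: 5 × (−88) = −440 kJ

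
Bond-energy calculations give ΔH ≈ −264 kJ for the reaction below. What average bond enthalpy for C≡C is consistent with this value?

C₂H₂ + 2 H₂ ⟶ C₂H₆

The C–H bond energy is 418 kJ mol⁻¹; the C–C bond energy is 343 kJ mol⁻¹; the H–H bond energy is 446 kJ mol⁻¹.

Let D be the C≡C bond energy.
Σ(broken) = 1×D + 2×418 + 2×446 = 1728 + D
Σ(formed) = 1×343 + 6×418 = 2851
ΔH = Σ(broken) − Σ(formed) = (1728 + D) − (2851) = −1123 + D
Setting this equal to −264 kJ gives D = 859 kJ/mol.

D(C≡C) ≈ 859 kJ/mol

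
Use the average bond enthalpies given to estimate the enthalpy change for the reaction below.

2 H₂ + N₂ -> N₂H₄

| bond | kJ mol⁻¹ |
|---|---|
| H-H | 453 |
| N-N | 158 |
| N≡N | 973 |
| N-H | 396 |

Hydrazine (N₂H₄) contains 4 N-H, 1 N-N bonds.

Bonds broken (reactants):
  H-H: 2 × 453 = 906
  N≡N: 1 × 973 = 973
  Σ(broken) = 1879 kJ
Bonds formed (products):
  N-H: 4 × 396 = 1584
  N-N: 1 × 158 = 158
  Σ(formed) = 1742 kJ
ΔH = Σ(broken) − Σ(formed) = 1879 − 1742 = +137 kJ

ΔH ≈ +137 kJ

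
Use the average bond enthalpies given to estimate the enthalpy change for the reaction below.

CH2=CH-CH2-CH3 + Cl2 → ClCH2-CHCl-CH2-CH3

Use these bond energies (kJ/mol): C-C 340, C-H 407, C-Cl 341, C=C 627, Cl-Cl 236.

Bonds broken (reactants):
  C-C: 2 × 340 = 680
  C-H: 8 × 407 = 3256
  C=C: 1 × 627 = 627
  Cl-Cl: 1 × 236 = 236
  Σ(broken) = 4799 kJ
Bonds formed (products):
  C-C: 3 × 340 = 1020
  C-Cl: 2 × 341 = 682
  C-H: 8 × 407 = 3256
  Σ(formed) = 4958 kJ
ΔH = Σ(broken) − Σ(formed) = 4799 − 4958 = −159 kJ

ΔH ≈ −159 kJ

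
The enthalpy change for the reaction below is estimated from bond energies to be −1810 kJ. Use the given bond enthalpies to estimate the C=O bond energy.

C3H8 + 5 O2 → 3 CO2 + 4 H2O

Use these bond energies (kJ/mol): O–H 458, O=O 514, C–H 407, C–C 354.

D(C=O) ≈ 780 kJ/mol

Let D be the C=O bond energy.
Σ(broken) = 2×354 + 8×407 + 5×514 = 6534
Σ(formed) = 6×D + 8×458 = 3664 + 6D
ΔH = Σ(broken) − Σ(formed) = (6534) − (3664 + 6D) = +2870 − 6D
Setting this equal to −1810 kJ gives 6D = 4680, so D = 780 kJ/mol.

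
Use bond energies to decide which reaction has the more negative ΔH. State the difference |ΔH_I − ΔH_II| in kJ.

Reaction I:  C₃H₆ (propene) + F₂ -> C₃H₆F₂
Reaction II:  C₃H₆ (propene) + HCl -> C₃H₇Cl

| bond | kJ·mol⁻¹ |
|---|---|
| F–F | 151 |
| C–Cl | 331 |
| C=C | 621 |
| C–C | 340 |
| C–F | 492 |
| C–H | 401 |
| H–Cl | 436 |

Reaction I:
  Bonds broken (reactants):
    C–C: 1 × 340 = 340
    C–H: 6 × 401 = 2406
    C=C: 1 × 621 = 621
    F–F: 1 × 151 = 151
    Σ(broken) = 3518 kJ
  Bonds formed (products):
    C–C: 2 × 340 = 680
    C–F: 2 × 492 = 984
    C–H: 6 × 401 = 2406
    Σ(formed) = 4070 kJ
  ΔH_I = 3518 − 4070 = −552 kJ
Reaction II:
  Bonds broken (reactants):
    C–C: 1 × 340 = 340
    C–H: 6 × 401 = 2406
    C=C: 1 × 621 = 621
    H–Cl: 1 × 436 = 436
    Σ(broken) = 3803 kJ
  Bonds formed (products):
    C–C: 2 × 340 = 680
    C–Cl: 1 × 331 = 331
    C–H: 7 × 401 = 2807
    Σ(formed) = 3818 kJ
  ΔH_II = 3803 − 3818 = −15 kJ
ΔH_I − ΔH_II = −537 kJ, so reaction I has the more negative ΔH; |ΔH_I − ΔH_II| = 537 kJ.

Reaction I, by 537 kJ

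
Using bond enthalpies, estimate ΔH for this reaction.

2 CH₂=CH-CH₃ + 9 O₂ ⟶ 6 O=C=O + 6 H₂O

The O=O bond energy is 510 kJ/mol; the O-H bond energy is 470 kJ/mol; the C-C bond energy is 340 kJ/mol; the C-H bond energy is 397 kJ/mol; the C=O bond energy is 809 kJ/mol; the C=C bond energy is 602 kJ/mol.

ΔH ≈ −4110 kJ

Bonds broken (reactants):
  C-C: 2 × 340 = 680
  C-H: 12 × 397 = 4764
  C=C: 2 × 602 = 1204
  O=O: 9 × 510 = 4590
  Σ(broken) = 11238 kJ
Bonds formed (products):
  C=O: 12 × 809 = 9708
  O-H: 12 × 470 = 5640
  Σ(formed) = 15348 kJ
ΔH = Σ(broken) − Σ(formed) = 11238 − 15348 = −4110 kJ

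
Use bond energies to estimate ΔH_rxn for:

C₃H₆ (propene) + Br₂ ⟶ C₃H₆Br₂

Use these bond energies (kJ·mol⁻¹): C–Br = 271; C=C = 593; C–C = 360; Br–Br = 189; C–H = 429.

Bonds broken (reactants):
  Br–Br: 1 × 189 = 189
  C–C: 1 × 360 = 360
  C–H: 6 × 429 = 2574
  C=C: 1 × 593 = 593
  Σ(broken) = 3716 kJ
Bonds formed (products):
  C–Br: 2 × 271 = 542
  C–C: 2 × 360 = 720
  C–H: 6 × 429 = 2574
  Σ(formed) = 3836 kJ
ΔH = Σ(broken) − Σ(formed) = 3716 − 3836 = −120 kJ

ΔH ≈ −120 kJ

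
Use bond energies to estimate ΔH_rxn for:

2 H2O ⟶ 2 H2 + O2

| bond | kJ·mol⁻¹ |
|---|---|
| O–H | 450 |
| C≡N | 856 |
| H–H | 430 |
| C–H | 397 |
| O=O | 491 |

ΔH ≈ +449 kJ

Bonds broken (reactants):
  O–H: 4 × 450 = 1800
  Σ(broken) = 1800 kJ
Bonds formed (products):
  H–H: 2 × 430 = 860
  O=O: 1 × 491 = 491
  Σ(formed) = 1351 kJ
ΔH = Σ(broken) − Σ(formed) = 1800 − 1351 = +449 kJ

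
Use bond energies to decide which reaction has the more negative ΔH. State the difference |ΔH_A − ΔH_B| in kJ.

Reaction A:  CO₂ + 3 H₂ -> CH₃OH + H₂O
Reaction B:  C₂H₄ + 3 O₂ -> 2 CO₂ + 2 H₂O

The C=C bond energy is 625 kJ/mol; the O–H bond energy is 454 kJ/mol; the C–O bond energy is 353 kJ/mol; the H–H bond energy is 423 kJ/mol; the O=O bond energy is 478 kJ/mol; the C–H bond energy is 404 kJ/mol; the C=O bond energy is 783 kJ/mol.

Reaction B, by 1181 kJ

Reaction A:
  Bonds broken (reactants):
    C=O: 2 × 783 = 1566
    H–H: 3 × 423 = 1269
    Σ(broken) = 2835 kJ
  Bonds formed (products):
    C–H: 3 × 404 = 1212
    C–O: 1 × 353 = 353
    O–H: 3 × 454 = 1362
    Σ(formed) = 2927 kJ
  ΔH_A = 2835 − 2927 = −92 kJ
Reaction B:
  Bonds broken (reactants):
    C–H: 4 × 404 = 1616
    C=C: 1 × 625 = 625
    O=O: 3 × 478 = 1434
    Σ(broken) = 3675 kJ
  Bonds formed (products):
    C=O: 4 × 783 = 3132
    O–H: 4 × 454 = 1816
    Σ(formed) = 4948 kJ
  ΔH_B = 3675 − 4948 = −1273 kJ
ΔH_A − ΔH_B = +1181 kJ, so reaction B has the more negative ΔH; |ΔH_A − ΔH_B| = 1181 kJ.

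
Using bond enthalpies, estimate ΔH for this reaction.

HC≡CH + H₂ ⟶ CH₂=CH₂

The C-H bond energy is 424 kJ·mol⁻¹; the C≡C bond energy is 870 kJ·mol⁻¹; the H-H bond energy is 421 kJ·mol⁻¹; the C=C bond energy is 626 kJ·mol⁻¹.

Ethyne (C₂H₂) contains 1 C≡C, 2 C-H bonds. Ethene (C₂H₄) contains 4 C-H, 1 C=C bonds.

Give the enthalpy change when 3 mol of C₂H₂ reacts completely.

Bonds broken (reactants):
  C≡C: 1 × 870 = 870
  C-H: 2 × 424 = 848
  H-H: 1 × 421 = 421
  Σ(broken) = 2139 kJ
Bonds formed (products):
  C-H: 4 × 424 = 1696
  C=C: 1 × 626 = 626
  Σ(formed) = 2322 kJ
ΔH = Σ(broken) − Σ(formed) = 2139 − 2322 = −183 kJ
For 3× the reaction as written: 3 × (−183) = −549 kJ

ΔH = −549 kJ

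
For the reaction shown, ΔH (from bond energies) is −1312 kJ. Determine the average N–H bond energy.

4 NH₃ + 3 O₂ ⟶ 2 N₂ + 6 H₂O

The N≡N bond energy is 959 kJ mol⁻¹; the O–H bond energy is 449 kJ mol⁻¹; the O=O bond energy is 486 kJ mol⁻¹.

D(N–H) ≈ 378 kJ/mol

Let D be the N–H bond energy.
Σ(broken) = 12×D + 3×486 = 1458 + 12D
Σ(formed) = 2×959 + 12×449 = 7306
ΔH = Σ(broken) − Σ(formed) = (1458 + 12D) − (7306) = −5848 + 12D
Setting this equal to −1312 kJ gives 12D = 4536, so D = 378 kJ/mol.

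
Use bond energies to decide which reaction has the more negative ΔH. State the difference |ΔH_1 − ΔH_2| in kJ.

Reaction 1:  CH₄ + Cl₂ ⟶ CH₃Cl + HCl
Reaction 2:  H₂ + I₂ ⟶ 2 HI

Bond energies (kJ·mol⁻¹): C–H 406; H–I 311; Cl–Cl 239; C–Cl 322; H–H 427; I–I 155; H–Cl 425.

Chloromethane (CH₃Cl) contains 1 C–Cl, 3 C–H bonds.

Reaction 1:
  Bonds broken (reactants):
    C–H: 4 × 406 = 1624
    Cl–Cl: 1 × 239 = 239
    Σ(broken) = 1863 kJ
  Bonds formed (products):
    C–Cl: 1 × 322 = 322
    C–H: 3 × 406 = 1218
    H–Cl: 1 × 425 = 425
    Σ(formed) = 1965 kJ
  ΔH_1 = 1863 − 1965 = −102 kJ
Reaction 2:
  Bonds broken (reactants):
    H–H: 1 × 427 = 427
    I–I: 1 × 155 = 155
    Σ(broken) = 582 kJ
  Bonds formed (products):
    H–I: 2 × 311 = 622
    Σ(formed) = 622 kJ
  ΔH_2 = 582 − 622 = −40 kJ
ΔH_1 − ΔH_2 = −62 kJ, so reaction 1 has the more negative ΔH; |ΔH_1 − ΔH_2| = 62 kJ.

Reaction 1, by 62 kJ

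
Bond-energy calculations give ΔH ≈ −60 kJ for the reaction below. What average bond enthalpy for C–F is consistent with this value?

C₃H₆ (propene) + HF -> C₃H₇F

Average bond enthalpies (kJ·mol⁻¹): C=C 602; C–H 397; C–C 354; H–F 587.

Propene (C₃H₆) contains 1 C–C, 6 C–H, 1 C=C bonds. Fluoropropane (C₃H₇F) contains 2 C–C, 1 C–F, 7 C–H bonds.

Let D be the C–F bond energy.
Σ(broken) = 1×354 + 6×397 + 1×602 + 1×587 = 3925
Σ(formed) = 2×354 + 1×D + 7×397 = 3487 + D
ΔH = Σ(broken) − Σ(formed) = (3925) − (3487 + D) = +438 − D
Setting this equal to −60 kJ gives D = 498 kJ/mol.

D(C–F) ≈ 498 kJ/mol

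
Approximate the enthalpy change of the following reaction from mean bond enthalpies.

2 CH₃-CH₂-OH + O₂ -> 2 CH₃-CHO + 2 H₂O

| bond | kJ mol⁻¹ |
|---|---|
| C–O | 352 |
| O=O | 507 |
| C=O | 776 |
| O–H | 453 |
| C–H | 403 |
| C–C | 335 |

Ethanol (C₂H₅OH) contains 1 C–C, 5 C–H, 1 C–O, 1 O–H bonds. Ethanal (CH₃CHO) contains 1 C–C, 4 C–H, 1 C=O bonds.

Bonds broken (reactants):
  C–C: 2 × 335 = 670
  C–H: 10 × 403 = 4030
  C–O: 2 × 352 = 704
  O–H: 2 × 453 = 906
  O=O: 1 × 507 = 507
  Σ(broken) = 6817 kJ
Bonds formed (products):
  C–C: 2 × 335 = 670
  C–H: 8 × 403 = 3224
  C=O: 2 × 776 = 1552
  O–H: 4 × 453 = 1812
  Σ(formed) = 7258 kJ
ΔH = Σ(broken) − Σ(formed) = 6817 − 7258 = −441 kJ

ΔH ≈ −441 kJ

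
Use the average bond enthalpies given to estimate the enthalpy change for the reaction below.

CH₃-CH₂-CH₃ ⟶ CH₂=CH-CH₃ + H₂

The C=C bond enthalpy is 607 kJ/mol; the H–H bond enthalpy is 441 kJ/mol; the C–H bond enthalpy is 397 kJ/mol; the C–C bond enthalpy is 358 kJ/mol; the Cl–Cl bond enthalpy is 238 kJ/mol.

Bonds broken (reactants):
  C–C: 2 × 358 = 716
  C–H: 8 × 397 = 3176
  Σ(broken) = 3892 kJ
Bonds formed (products):
  C–C: 1 × 358 = 358
  C–H: 6 × 397 = 2382
  C=C: 1 × 607 = 607
  H–H: 1 × 441 = 441
  Σ(formed) = 3788 kJ
ΔH = Σ(broken) − Σ(formed) = 3892 − 3788 = +104 kJ

ΔH ≈ +104 kJ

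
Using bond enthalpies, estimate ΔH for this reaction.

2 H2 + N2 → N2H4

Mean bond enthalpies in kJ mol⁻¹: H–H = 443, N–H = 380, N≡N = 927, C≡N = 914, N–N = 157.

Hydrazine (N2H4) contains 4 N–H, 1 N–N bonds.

Bonds broken (reactants):
  H–H: 2 × 443 = 886
  N≡N: 1 × 927 = 927
  Σ(broken) = 1813 kJ
Bonds formed (products):
  N–H: 4 × 380 = 1520
  N–N: 1 × 157 = 157
  Σ(formed) = 1677 kJ
ΔH = Σ(broken) − Σ(formed) = 1813 − 1677 = +136 kJ

ΔH ≈ +136 kJ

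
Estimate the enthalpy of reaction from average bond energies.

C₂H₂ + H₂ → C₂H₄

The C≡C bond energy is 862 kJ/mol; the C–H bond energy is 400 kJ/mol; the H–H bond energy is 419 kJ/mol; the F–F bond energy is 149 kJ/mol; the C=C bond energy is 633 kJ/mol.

Bonds broken (reactants):
  C≡C: 1 × 862 = 862
  C–H: 2 × 400 = 800
  H–H: 1 × 419 = 419
  Σ(broken) = 2081 kJ
Bonds formed (products):
  C–H: 4 × 400 = 1600
  C=C: 1 × 633 = 633
  Σ(formed) = 2233 kJ
ΔH = Σ(broken) − Σ(formed) = 2081 − 2233 = −152 kJ

ΔH ≈ −152 kJ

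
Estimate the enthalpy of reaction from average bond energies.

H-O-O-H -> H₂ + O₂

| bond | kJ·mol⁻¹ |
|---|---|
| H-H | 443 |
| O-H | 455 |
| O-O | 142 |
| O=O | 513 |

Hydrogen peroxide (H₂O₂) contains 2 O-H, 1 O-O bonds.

ΔH ≈ +96 kJ

Bonds broken (reactants):
  O-H: 2 × 455 = 910
  O-O: 1 × 142 = 142
  Σ(broken) = 1052 kJ
Bonds formed (products):
  H-H: 1 × 443 = 443
  O=O: 1 × 513 = 513
  Σ(formed) = 956 kJ
ΔH = Σ(broken) − Σ(formed) = 1052 − 956 = +96 kJ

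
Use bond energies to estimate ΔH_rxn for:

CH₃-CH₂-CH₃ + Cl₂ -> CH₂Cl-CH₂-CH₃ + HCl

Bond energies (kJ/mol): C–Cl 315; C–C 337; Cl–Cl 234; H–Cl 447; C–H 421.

Bonds broken (reactants):
  C–C: 2 × 337 = 674
  C–H: 8 × 421 = 3368
  Cl–Cl: 1 × 234 = 234
  Σ(broken) = 4276 kJ
Bonds formed (products):
  C–C: 2 × 337 = 674
  C–Cl: 1 × 315 = 315
  C–H: 7 × 421 = 2947
  H–Cl: 1 × 447 = 447
  Σ(formed) = 4383 kJ
ΔH = Σ(broken) − Σ(formed) = 4276 − 4383 = −107 kJ

ΔH ≈ −107 kJ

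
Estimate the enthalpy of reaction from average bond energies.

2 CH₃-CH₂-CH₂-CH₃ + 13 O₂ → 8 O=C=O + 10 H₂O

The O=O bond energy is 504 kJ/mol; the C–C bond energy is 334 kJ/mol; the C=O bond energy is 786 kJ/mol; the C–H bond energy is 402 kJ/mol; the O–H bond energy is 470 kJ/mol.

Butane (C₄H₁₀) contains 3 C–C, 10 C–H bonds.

Bonds broken (reactants):
  C–C: 6 × 334 = 2004
  C–H: 20 × 402 = 8040
  O=O: 13 × 504 = 6552
  Σ(broken) = 16596 kJ
Bonds formed (products):
  C=O: 16 × 786 = 12576
  O–H: 20 × 470 = 9400
  Σ(formed) = 21976 kJ
ΔH = Σ(broken) − Σ(formed) = 16596 − 21976 = −5380 kJ

ΔH ≈ −5380 kJ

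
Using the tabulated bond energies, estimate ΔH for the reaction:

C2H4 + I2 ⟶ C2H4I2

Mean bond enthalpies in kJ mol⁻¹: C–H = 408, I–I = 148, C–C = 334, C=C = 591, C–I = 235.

Bonds broken (reactants):
  C–H: 4 × 408 = 1632
  C=C: 1 × 591 = 591
  I–I: 1 × 148 = 148
  Σ(broken) = 2371 kJ
Bonds formed (products):
  C–C: 1 × 334 = 334
  C–H: 4 × 408 = 1632
  C–I: 2 × 235 = 470
  Σ(formed) = 2436 kJ
ΔH = Σ(broken) − Σ(formed) = 2371 − 2436 = −65 kJ

ΔH ≈ −65 kJ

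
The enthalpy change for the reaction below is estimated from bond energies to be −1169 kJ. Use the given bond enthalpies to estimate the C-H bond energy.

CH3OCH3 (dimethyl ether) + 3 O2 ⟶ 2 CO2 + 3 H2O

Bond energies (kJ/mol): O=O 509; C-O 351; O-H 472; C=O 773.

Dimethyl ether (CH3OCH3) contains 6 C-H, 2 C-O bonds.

Let D be the C-H bond energy.
Σ(broken) = 6×D + 2×351 + 3×509 = 2229 + 6D
Σ(formed) = 4×773 + 6×472 = 5924
ΔH = Σ(broken) − Σ(formed) = (2229 + 6D) − (5924) = −3695 + 6D
Setting this equal to −1169 kJ gives 6D = 2526, so D = 421 kJ/mol.

D(C-H) ≈ 421 kJ/mol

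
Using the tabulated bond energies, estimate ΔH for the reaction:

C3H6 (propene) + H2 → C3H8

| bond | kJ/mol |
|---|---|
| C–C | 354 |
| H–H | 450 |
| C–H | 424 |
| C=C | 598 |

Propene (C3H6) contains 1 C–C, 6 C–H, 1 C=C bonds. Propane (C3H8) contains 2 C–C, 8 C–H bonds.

ΔH ≈ −154 kJ

Bonds broken (reactants):
  C–C: 1 × 354 = 354
  C–H: 6 × 424 = 2544
  C=C: 1 × 598 = 598
  H–H: 1 × 450 = 450
  Σ(broken) = 3946 kJ
Bonds formed (products):
  C–C: 2 × 354 = 708
  C–H: 8 × 424 = 3392
  Σ(formed) = 4100 kJ
ΔH = Σ(broken) − Σ(formed) = 3946 − 4100 = −154 kJ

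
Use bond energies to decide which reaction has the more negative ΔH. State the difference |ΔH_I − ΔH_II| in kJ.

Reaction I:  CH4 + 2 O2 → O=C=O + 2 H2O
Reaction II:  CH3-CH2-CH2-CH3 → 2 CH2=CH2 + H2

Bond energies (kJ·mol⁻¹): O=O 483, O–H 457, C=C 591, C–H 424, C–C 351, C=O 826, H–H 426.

Reaction I:
  Bonds broken (reactants):
    C–H: 4 × 424 = 1696
    O=O: 2 × 483 = 966
    Σ(broken) = 2662 kJ
  Bonds formed (products):
    C=O: 2 × 826 = 1652
    O–H: 4 × 457 = 1828
    Σ(formed) = 3480 kJ
  ΔH_I = 2662 − 3480 = −818 kJ
Reaction II:
  Bonds broken (reactants):
    C–C: 3 × 351 = 1053
    C–H: 10 × 424 = 4240
    Σ(broken) = 5293 kJ
  Bonds formed (products):
    C–H: 8 × 424 = 3392
    C=C: 2 × 591 = 1182
    H–H: 1 × 426 = 426
    Σ(formed) = 5000 kJ
  ΔH_II = 5293 − 5000 = +293 kJ
ΔH_I − ΔH_II = −1111 kJ, so reaction I has the more negative ΔH; |ΔH_I − ΔH_II| = 1111 kJ.

Reaction I, by 1111 kJ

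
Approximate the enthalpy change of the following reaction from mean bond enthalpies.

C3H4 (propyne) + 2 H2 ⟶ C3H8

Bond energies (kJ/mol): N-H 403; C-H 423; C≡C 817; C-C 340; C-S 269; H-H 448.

Bonds broken (reactants):
  C≡C: 1 × 817 = 817
  C-C: 1 × 340 = 340
  C-H: 4 × 423 = 1692
  H-H: 2 × 448 = 896
  Σ(broken) = 3745 kJ
Bonds formed (products):
  C-C: 2 × 340 = 680
  C-H: 8 × 423 = 3384
  Σ(formed) = 4064 kJ
ΔH = Σ(broken) − Σ(formed) = 3745 − 4064 = −319 kJ

ΔH ≈ −319 kJ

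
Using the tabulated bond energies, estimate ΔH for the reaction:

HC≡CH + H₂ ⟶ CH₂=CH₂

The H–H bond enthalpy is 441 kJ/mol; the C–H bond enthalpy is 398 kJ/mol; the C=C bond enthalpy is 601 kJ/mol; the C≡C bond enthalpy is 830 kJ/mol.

ΔH ≈ −126 kJ

Bonds broken (reactants):
  C≡C: 1 × 830 = 830
  C–H: 2 × 398 = 796
  H–H: 1 × 441 = 441
  Σ(broken) = 2067 kJ
Bonds formed (products):
  C–H: 4 × 398 = 1592
  C=C: 1 × 601 = 601
  Σ(formed) = 2193 kJ
ΔH = Σ(broken) − Σ(formed) = 2067 − 2193 = −126 kJ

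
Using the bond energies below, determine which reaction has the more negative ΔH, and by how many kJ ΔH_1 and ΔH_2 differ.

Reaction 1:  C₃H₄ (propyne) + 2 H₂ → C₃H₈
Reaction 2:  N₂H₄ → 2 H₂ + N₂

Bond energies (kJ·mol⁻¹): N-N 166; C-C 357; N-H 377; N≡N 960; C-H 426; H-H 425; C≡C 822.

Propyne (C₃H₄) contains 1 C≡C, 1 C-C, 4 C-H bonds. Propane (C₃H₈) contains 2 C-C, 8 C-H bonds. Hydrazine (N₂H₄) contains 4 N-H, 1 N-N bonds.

Reaction 1:
  Bonds broken (reactants):
    C≡C: 1 × 822 = 822
    C-C: 1 × 357 = 357
    C-H: 4 × 426 = 1704
    H-H: 2 × 425 = 850
    Σ(broken) = 3733 kJ
  Bonds formed (products):
    C-C: 2 × 357 = 714
    C-H: 8 × 426 = 3408
    Σ(formed) = 4122 kJ
  ΔH_1 = 3733 − 4122 = −389 kJ
Reaction 2:
  Bonds broken (reactants):
    N-H: 4 × 377 = 1508
    N-N: 1 × 166 = 166
    Σ(broken) = 1674 kJ
  Bonds formed (products):
    H-H: 2 × 425 = 850
    N≡N: 1 × 960 = 960
    Σ(formed) = 1810 kJ
  ΔH_2 = 1674 − 1810 = −136 kJ
ΔH_1 − ΔH_2 = −253 kJ, so reaction 1 has the more negative ΔH; |ΔH_1 − ΔH_2| = 253 kJ.

Reaction 1, by 253 kJ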